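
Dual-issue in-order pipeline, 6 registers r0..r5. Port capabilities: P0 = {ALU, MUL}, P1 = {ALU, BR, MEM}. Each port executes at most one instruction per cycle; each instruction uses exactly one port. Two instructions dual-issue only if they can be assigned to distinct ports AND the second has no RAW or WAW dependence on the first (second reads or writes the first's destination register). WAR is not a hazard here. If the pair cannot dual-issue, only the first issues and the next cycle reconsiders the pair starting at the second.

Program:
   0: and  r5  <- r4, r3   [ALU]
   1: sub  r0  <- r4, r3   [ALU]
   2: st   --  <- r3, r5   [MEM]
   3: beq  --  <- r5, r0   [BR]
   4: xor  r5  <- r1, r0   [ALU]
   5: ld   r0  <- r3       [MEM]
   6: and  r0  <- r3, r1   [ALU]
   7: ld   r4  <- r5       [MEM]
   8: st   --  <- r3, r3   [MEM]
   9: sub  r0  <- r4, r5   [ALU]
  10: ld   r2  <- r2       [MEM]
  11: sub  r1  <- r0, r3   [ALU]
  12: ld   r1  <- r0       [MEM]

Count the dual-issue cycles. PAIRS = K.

[0] i0,i1  and.ALU;sub.ALU  -- pair
[1] i2  st.MEM  -- no-port MEM/BR
[2] i3,i4  beq.BR;xor.ALU  -- pair
[3] i5  ld.MEM  -- WAW r0
[4] i6,i7  and.ALU;ld.MEM  -- pair
[5] i8,i9  st.MEM;sub.ALU  -- pair
[6] i10,i11  ld.MEM;sub.ALU  -- pair
[7] i12  ld.MEM  -- tail

PAIRS = 5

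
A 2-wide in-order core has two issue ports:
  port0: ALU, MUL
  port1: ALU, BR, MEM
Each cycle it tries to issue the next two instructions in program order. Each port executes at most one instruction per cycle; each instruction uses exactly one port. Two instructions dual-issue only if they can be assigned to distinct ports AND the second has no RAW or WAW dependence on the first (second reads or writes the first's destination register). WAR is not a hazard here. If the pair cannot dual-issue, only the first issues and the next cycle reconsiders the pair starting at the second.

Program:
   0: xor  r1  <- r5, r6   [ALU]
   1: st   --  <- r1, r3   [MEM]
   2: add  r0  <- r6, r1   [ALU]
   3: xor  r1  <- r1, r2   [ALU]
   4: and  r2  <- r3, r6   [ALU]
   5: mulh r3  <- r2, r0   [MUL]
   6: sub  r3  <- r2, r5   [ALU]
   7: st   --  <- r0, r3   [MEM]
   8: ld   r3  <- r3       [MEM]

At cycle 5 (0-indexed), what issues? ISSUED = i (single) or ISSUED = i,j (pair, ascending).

ISSUED = 7

  cy0 -> i0 (xor.ALU) RAW r1
  cy1 -> i1/i2 (st.MEM/add.ALU) pair
  cy2 -> i3/i4 (xor.ALU/and.ALU) pair
  cy3 -> i5 (mulh.MUL) WAW r3
  cy4 -> i6 (sub.ALU) RAW r3
  cy5 -> i7 (st.MEM) no-port MEM/MEM
  cy6 -> i8 (ld.MEM) tail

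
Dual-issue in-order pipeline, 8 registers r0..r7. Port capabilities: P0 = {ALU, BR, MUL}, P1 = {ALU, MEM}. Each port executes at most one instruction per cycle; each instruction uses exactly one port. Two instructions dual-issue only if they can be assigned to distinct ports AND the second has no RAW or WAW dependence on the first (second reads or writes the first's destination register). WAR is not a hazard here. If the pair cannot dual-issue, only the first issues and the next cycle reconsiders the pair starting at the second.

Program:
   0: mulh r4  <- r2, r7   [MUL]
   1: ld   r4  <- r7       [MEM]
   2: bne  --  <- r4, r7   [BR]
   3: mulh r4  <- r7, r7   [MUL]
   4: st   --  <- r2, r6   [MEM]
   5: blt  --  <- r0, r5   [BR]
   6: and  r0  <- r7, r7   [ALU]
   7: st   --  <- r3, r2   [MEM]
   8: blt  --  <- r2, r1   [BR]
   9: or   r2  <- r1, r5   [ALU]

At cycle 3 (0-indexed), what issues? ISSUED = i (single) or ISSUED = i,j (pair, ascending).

ISSUED = 3,4

c0: i0 mulh  WAW r4
c1: i1 ld  RAW r4
c2: i2 bne  no-port BR/MUL
c3: i3/i4 mulh/st  2-wide
c4: i5/i6 blt/and  2-wide
c5: i7/i8 st/blt  2-wide
c6: i9 or  tail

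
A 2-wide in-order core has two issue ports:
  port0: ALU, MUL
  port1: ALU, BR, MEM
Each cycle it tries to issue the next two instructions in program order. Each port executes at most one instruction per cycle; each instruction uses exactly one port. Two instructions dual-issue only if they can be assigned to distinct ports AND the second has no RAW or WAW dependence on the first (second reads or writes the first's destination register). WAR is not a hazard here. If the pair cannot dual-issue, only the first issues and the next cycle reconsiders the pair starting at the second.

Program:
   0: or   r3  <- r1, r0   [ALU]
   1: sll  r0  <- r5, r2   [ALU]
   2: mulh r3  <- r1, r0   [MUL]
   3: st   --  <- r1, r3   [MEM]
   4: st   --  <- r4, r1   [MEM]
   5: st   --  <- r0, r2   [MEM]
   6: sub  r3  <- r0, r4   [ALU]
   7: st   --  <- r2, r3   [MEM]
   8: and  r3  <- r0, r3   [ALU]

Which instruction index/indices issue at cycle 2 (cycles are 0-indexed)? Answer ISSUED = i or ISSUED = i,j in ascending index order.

t=0 i0,i1:or.ALU;sll.ALU ; 2-wide
t=1 i2:mulh.MUL ; RAW r3
t=2 i3:st.MEM ; no-port MEM/MEM
t=3 i4:st.MEM ; no-port MEM/MEM
t=4 i5,i6:st.MEM;sub.ALU ; 2-wide
t=5 i7,i8:st.MEM;and.ALU ; 2-wide

ISSUED = 3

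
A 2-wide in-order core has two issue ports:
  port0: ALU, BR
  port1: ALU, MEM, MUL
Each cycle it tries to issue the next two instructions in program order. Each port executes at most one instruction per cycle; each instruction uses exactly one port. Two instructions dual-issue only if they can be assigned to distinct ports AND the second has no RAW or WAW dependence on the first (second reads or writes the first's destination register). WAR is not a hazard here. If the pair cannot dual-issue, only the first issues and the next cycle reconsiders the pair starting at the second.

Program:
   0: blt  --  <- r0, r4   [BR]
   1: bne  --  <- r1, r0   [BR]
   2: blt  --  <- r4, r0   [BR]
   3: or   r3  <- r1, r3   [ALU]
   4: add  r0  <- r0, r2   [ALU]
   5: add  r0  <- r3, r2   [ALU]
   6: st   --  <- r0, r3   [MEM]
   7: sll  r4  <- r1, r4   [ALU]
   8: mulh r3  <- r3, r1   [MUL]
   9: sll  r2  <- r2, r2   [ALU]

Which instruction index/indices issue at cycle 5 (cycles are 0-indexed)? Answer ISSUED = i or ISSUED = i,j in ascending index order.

ISSUED = 6,7

t=0 i0:blt ; no-port BR/BR
t=1 i1:bne ; no-port BR/BR
t=2 i2,i3:blt;or ; pair
t=3 i4:add ; WAW r0
t=4 i5:add ; RAW r0
t=5 i6,i7:st;sll ; pair
t=6 i8,i9:mulh;sll ; pair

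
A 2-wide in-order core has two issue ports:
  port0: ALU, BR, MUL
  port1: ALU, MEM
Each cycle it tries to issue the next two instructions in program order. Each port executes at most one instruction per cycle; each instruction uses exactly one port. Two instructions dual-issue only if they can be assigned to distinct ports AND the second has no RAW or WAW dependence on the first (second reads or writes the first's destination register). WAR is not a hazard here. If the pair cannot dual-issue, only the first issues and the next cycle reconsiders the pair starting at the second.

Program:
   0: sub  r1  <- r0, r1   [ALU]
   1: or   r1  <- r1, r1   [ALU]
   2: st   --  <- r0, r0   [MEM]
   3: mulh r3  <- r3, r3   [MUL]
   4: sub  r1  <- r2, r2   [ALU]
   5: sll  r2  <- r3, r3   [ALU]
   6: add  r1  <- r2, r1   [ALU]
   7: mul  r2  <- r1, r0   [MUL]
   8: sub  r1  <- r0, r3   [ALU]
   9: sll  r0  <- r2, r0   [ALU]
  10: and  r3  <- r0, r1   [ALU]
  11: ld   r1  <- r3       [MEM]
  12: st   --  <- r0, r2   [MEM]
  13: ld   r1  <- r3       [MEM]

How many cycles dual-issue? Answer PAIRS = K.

c0: i0 sub  RAW+WAW r1
c1: i1/i2 or st  2-wide
c2: i3/i4 mulh sub  2-wide
c3: i5 sll  RAW r2
c4: i6 add  RAW r1
c5: i7/i8 mul sub  2-wide
c6: i9 sll  RAW r0
c7: i10 and  RAW r3
c8: i11 ld  no-port MEM/MEM
c9: i12 st  no-port MEM/MEM
c10: i13 ld  tail

PAIRS = 3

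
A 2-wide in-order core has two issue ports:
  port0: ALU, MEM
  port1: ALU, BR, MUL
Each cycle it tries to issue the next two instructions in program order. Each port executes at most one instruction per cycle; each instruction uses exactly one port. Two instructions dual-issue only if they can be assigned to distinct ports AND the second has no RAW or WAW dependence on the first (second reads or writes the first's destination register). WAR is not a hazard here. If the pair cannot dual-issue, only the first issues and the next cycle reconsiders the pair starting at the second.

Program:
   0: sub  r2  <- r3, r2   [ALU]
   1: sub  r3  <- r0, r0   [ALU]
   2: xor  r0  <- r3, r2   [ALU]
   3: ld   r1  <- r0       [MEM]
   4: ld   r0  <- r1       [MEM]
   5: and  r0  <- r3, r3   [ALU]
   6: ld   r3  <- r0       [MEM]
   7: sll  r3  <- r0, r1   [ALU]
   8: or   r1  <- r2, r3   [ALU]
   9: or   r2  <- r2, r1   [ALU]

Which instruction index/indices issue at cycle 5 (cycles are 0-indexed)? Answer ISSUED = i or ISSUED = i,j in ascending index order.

ISSUED = 6

[0] i0,i1  sub.ALU/sub.ALU  -- dual
[1] i2  xor.ALU  -- RAW r0
[2] i3  ld.MEM  -- no-port MEM/MEM
[3] i4  ld.MEM  -- WAW r0
[4] i5  and.ALU  -- RAW r0
[5] i6  ld.MEM  -- WAW r3
[6] i7  sll.ALU  -- RAW r3
[7] i8  or.ALU  -- RAW r1
[8] i9  or.ALU  -- tail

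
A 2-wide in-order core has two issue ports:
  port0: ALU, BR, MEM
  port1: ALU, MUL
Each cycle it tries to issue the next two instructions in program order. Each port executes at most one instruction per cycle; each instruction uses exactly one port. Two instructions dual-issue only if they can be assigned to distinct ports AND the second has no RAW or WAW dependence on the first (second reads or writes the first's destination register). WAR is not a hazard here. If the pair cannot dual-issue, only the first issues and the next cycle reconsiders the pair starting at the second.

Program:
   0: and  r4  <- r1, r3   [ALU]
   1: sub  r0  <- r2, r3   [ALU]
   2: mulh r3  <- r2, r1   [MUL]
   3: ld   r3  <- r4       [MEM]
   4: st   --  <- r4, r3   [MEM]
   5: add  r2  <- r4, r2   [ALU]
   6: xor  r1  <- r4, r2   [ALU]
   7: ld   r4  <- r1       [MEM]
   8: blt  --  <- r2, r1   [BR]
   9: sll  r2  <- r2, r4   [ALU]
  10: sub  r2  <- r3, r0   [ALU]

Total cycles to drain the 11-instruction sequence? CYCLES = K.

0. and.ALU sub.ALU @i0,i1  | pair
1. mulh.MUL @i2  | WAW r3
2. ld.MEM @i3  | no-port MEM/MEM
3. st.MEM add.ALU @i4,i5  | pair
4. xor.ALU @i6  | RAW r1
5. ld.MEM @i7  | no-port MEM/BR
6. blt.BR sll.ALU @i8,i9  | pair
7. sub.ALU @i10  | tail

CYCLES = 8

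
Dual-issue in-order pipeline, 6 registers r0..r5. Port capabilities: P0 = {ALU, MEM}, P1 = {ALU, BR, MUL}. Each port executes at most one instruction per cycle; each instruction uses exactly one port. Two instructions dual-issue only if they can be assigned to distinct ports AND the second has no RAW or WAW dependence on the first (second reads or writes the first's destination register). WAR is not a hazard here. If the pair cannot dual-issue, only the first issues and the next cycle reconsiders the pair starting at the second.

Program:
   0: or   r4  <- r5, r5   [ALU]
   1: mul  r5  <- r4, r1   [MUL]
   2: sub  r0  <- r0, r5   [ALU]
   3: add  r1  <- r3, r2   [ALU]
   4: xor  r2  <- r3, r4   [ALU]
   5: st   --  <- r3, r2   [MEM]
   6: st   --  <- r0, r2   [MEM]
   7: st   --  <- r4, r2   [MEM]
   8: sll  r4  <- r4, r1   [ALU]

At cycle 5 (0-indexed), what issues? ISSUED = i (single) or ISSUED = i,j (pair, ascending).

ISSUED = 6

t=0 i0:or.ALU ; RAW r4
t=1 i1:mul.MUL ; RAW r5
t=2 i2/i3:sub.ALU/add.ALU ; pair
t=3 i4:xor.ALU ; RAW r2
t=4 i5:st.MEM ; no-port MEM/MEM
t=5 i6:st.MEM ; no-port MEM/MEM
t=6 i7/i8:st.MEM/sll.ALU ; pair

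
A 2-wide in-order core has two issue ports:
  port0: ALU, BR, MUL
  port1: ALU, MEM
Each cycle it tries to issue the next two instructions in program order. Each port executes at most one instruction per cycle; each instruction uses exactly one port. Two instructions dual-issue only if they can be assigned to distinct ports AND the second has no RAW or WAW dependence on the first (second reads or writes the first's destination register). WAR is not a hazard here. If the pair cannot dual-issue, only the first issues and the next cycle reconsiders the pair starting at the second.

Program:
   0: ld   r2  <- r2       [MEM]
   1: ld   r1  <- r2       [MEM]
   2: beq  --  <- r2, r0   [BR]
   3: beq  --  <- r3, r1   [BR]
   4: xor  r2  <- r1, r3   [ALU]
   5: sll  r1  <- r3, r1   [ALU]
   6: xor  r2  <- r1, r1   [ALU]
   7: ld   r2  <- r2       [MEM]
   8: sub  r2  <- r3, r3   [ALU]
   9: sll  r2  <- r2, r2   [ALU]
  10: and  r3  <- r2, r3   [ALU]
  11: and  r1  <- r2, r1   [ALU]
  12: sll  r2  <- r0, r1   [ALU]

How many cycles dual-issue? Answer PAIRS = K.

t=0 i0:ld.MEM ; no-port MEM/MEM
t=1 i1/i2:ld.MEM beq.BR ; pair
t=2 i3/i4:beq.BR xor.ALU ; pair
t=3 i5:sll.ALU ; RAW r1
t=4 i6:xor.ALU ; RAW+WAW r2
t=5 i7:ld.MEM ; WAW r2
t=6 i8:sub.ALU ; RAW+WAW r2
t=7 i9:sll.ALU ; RAW r2
t=8 i10/i11:and.ALU and.ALU ; pair
t=9 i12:sll.ALU ; tail

PAIRS = 3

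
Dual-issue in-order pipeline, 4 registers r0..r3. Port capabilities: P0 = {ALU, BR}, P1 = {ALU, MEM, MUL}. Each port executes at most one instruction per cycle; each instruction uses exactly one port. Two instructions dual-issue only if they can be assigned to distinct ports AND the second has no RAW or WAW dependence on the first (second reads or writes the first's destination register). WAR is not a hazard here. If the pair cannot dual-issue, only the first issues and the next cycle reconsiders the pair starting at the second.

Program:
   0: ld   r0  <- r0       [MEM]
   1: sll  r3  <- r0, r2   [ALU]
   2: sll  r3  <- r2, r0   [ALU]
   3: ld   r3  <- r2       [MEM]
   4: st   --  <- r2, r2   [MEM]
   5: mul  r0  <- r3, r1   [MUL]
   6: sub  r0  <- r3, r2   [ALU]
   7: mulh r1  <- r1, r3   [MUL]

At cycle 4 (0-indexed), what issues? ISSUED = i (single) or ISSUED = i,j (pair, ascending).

ISSUED = 4

0. ld.MEM @i0  | RAW r0
1. sll.ALU @i1  | WAW r3
2. sll.ALU @i2  | WAW r3
3. ld.MEM @i3  | no-port MEM/MEM
4. st.MEM @i4  | no-port MEM/MUL
5. mul.MUL @i5  | WAW r0
6. sub.ALU mulh.MUL @i6/i7  | 2-wide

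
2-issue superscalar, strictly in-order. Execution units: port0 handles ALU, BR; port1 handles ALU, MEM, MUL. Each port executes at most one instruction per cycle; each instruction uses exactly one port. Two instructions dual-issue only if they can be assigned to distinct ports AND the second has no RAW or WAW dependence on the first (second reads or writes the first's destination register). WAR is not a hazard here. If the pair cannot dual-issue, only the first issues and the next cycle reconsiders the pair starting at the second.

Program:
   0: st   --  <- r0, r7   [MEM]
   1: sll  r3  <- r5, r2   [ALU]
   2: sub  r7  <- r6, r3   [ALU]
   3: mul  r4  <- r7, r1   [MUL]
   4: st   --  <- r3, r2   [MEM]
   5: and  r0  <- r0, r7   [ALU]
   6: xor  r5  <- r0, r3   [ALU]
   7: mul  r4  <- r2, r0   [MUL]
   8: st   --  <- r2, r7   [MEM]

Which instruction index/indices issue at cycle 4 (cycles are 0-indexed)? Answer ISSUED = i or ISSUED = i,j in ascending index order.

ISSUED = 6,7

#0 head=0: st+sll i0,i1 dual
#1 head=2: sub i2 RAW r7
#2 head=3: mul i3 no-port MUL/MEM
#3 head=4: st+and i4,i5 dual
#4 head=6: xor+mul i6,i7 dual
#5 head=8: st i8 tail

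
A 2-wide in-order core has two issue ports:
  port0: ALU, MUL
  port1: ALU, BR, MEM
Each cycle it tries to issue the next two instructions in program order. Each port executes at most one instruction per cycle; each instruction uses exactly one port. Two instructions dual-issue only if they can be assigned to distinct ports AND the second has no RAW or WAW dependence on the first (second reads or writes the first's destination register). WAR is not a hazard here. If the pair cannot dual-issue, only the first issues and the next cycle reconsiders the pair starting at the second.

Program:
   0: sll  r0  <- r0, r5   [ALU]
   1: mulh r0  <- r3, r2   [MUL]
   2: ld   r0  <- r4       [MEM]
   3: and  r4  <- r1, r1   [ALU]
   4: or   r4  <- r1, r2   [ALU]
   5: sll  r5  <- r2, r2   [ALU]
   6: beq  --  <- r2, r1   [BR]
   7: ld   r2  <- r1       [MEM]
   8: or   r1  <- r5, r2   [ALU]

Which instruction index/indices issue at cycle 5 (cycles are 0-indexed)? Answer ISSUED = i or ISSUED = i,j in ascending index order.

ISSUED = 7

0. sll.ALU @i0  | WAW r0
1. mulh.MUL @i1  | WAW r0
2. ld.MEM and.ALU @i2+i3  | dual
3. or.ALU sll.ALU @i4+i5  | dual
4. beq.BR @i6  | no-port BR/MEM
5. ld.MEM @i7  | RAW r2
6. or.ALU @i8  | tail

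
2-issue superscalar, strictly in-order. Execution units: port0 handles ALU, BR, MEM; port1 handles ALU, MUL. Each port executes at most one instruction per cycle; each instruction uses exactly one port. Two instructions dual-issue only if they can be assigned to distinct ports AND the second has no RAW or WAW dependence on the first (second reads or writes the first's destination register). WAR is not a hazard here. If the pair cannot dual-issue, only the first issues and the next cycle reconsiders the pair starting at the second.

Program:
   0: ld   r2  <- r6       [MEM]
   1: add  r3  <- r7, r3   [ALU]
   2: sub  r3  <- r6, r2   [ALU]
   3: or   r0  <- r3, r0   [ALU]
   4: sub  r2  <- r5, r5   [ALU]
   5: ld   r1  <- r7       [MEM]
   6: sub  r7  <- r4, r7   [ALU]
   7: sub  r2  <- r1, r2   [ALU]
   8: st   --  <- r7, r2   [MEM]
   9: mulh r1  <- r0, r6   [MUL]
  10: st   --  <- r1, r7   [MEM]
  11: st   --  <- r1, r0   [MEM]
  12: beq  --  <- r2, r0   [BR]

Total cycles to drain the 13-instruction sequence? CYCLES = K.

CYCLES = 9

c0: i0&i1 ld/add  2-wide
c1: i2 sub  RAW r3
c2: i3&i4 or/sub  2-wide
c3: i5&i6 ld/sub  2-wide
c4: i7 sub  RAW r2
c5: i8&i9 st/mulh  2-wide
c6: i10 st  no-port MEM/MEM
c7: i11 st  no-port MEM/BR
c8: i12 beq  tail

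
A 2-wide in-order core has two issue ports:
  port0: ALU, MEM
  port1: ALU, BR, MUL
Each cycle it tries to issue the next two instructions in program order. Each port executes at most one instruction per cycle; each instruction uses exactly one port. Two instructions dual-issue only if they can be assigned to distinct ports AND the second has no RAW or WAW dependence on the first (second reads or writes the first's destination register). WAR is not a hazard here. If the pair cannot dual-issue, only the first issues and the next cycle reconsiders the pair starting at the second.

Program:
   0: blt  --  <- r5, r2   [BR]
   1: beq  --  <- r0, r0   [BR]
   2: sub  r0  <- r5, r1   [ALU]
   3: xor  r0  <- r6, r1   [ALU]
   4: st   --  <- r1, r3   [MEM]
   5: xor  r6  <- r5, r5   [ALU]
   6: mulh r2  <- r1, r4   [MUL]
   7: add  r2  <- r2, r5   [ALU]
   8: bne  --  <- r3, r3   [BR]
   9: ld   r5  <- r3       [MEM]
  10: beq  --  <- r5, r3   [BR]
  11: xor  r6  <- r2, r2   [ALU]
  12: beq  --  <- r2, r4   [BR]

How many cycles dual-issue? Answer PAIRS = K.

PAIRS = 5

[0] i0  blt.BR  -- no-port BR/BR
[1] i1/i2  beq.BR+sub.ALU  -- 2-wide
[2] i3/i4  xor.ALU+st.MEM  -- 2-wide
[3] i5/i6  xor.ALU+mulh.MUL  -- 2-wide
[4] i7/i8  add.ALU+bne.BR  -- 2-wide
[5] i9  ld.MEM  -- RAW r5
[6] i10/i11  beq.BR+xor.ALU  -- 2-wide
[7] i12  beq.BR  -- tail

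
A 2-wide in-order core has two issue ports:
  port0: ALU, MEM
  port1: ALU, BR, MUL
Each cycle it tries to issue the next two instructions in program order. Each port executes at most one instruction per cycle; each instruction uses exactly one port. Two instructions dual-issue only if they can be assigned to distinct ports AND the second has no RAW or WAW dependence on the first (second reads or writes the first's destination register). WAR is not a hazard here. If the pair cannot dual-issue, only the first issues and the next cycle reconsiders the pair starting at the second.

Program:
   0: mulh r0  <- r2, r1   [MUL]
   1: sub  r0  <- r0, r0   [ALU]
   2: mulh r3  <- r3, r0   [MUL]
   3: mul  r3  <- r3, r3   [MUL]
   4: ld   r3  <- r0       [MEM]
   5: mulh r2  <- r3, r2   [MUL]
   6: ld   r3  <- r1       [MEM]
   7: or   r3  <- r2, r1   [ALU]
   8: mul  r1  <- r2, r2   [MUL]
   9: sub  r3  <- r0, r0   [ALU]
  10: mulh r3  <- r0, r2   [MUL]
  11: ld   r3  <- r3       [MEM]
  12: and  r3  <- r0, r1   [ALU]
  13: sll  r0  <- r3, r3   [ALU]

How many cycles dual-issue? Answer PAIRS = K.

PAIRS = 2

t=0 i0:mulh ; RAW+WAW r0
t=1 i1:sub ; RAW r0
t=2 i2:mulh ; no-port MUL/MUL
t=3 i3:mul ; WAW r3
t=4 i4:ld ; RAW r3
t=5 i5&i6:mulh;ld ; 2-wide
t=6 i7&i8:or;mul ; 2-wide
t=7 i9:sub ; WAW r3
t=8 i10:mulh ; RAW+WAW r3
t=9 i11:ld ; WAW r3
t=10 i12:and ; RAW r3
t=11 i13:sll ; tail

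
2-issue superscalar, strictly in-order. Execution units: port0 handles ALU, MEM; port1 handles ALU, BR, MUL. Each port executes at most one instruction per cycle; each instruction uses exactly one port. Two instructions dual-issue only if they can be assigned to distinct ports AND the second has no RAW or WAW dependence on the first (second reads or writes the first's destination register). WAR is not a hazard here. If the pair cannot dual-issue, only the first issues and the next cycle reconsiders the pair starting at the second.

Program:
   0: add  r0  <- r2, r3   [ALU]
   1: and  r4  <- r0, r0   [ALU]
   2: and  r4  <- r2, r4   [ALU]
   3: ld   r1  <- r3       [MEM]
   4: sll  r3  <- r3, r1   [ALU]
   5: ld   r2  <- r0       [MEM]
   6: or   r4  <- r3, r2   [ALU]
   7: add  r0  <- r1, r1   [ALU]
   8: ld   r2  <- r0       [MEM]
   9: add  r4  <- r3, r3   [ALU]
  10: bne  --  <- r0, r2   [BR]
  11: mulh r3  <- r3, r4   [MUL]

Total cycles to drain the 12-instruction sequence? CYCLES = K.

CYCLES = 8

[0] i0  add  -- RAW r0
[1] i1  and  -- RAW+WAW r4
[2] i2&i3  and;ld  -- pair
[3] i4&i5  sll;ld  -- pair
[4] i6&i7  or;add  -- pair
[5] i8&i9  ld;add  -- pair
[6] i10  bne  -- no-port BR/MUL
[7] i11  mulh  -- tail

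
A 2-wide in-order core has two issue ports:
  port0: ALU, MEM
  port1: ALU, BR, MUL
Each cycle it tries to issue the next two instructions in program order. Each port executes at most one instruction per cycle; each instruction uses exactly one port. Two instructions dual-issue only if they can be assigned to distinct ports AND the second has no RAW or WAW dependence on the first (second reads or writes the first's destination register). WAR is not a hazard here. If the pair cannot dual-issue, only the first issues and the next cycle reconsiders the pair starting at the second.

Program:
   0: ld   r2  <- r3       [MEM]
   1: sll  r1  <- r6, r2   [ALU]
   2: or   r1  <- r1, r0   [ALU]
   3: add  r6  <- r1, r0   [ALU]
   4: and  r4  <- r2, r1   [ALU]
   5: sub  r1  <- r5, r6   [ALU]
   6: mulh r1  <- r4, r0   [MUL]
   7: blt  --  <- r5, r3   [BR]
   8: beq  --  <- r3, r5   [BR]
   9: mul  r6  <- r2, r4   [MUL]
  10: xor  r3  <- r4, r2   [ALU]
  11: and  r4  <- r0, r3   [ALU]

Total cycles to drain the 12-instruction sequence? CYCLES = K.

CYCLES = 10

c0: i0 ld  RAW r2
c1: i1 sll  RAW+WAW r1
c2: i2 or  RAW r1
c3: i3/i4 add+and  dual
c4: i5 sub  WAW r1
c5: i6 mulh  no-port MUL/BR
c6: i7 blt  no-port BR/BR
c7: i8 beq  no-port BR/MUL
c8: i9/i10 mul+xor  dual
c9: i11 and  tail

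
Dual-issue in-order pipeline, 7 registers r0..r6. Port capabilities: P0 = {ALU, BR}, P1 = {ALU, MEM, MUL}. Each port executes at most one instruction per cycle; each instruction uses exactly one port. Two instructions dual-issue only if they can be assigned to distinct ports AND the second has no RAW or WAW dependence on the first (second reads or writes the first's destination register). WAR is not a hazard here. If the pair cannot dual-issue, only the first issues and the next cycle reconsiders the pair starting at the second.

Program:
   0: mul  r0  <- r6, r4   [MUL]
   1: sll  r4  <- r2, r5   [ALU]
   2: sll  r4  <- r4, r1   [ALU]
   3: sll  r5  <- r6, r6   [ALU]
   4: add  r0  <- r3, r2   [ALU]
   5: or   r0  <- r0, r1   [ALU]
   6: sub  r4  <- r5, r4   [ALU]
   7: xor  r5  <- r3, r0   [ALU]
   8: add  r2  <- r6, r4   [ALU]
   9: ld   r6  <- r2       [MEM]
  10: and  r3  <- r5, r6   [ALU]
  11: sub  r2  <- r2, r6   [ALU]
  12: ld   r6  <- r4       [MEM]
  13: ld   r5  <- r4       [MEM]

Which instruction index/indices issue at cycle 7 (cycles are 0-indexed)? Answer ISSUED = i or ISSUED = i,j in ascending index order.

ISSUED = 12

[0] i0,i1  mul;sll  -- 2-wide
[1] i2,i3  sll;sll  -- 2-wide
[2] i4  add  -- RAW+WAW r0
[3] i5,i6  or;sub  -- 2-wide
[4] i7,i8  xor;add  -- 2-wide
[5] i9  ld  -- RAW r6
[6] i10,i11  and;sub  -- 2-wide
[7] i12  ld  -- no-port MEM/MEM
[8] i13  ld  -- tail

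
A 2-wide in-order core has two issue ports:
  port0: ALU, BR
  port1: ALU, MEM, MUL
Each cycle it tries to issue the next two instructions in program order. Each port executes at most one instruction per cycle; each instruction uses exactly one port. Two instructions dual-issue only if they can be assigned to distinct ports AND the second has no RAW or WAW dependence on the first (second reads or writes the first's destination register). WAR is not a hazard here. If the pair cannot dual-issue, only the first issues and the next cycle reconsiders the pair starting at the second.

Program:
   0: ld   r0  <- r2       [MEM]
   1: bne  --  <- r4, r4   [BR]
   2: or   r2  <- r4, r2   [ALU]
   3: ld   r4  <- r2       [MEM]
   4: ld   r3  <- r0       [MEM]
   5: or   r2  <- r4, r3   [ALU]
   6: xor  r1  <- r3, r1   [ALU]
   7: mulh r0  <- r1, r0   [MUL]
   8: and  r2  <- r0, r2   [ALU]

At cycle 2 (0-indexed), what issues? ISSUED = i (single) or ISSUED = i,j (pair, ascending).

c0: i0/i1 ld.MEM+bne.BR  2-wide
c1: i2 or.ALU  RAW r2
c2: i3 ld.MEM  no-port MEM/MEM
c3: i4 ld.MEM  RAW r3
c4: i5/i6 or.ALU+xor.ALU  2-wide
c5: i7 mulh.MUL  RAW r0
c6: i8 and.ALU  tail

ISSUED = 3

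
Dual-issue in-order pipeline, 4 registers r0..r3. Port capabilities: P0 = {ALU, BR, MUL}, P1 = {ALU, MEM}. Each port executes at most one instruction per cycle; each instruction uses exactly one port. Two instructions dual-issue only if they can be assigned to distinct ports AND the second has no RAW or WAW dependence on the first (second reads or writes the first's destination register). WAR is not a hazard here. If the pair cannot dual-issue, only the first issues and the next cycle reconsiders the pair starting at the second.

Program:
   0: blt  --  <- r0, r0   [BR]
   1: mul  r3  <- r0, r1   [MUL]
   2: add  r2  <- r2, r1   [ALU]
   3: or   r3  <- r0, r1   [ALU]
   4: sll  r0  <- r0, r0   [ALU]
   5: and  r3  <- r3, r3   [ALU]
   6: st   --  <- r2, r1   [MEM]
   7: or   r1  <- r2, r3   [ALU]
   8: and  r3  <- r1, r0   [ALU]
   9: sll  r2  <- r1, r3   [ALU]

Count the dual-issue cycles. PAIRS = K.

  cy0 -> i0 (blt.BR) no-port BR/MUL
  cy1 -> i1&i2 (mul.MUL;add.ALU) 2-wide
  cy2 -> i3&i4 (or.ALU;sll.ALU) 2-wide
  cy3 -> i5&i6 (and.ALU;st.MEM) 2-wide
  cy4 -> i7 (or.ALU) RAW r1
  cy5 -> i8 (and.ALU) RAW r3
  cy6 -> i9 (sll.ALU) tail

PAIRS = 3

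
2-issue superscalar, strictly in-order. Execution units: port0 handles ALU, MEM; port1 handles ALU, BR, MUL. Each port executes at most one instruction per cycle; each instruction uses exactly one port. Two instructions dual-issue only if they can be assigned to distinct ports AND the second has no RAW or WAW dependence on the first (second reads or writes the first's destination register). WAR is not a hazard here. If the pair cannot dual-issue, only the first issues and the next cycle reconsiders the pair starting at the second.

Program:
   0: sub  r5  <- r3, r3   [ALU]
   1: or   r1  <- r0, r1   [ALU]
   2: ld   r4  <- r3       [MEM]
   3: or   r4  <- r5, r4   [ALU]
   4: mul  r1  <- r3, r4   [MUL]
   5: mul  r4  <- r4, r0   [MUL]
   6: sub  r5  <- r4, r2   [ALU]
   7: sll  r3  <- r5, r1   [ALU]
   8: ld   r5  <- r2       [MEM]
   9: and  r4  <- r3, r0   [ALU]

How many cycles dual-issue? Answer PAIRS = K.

[0] i0+i1  sub.ALU/or.ALU  -- dual
[1] i2  ld.MEM  -- RAW+WAW r4
[2] i3  or.ALU  -- RAW r4
[3] i4  mul.MUL  -- no-port MUL/MUL
[4] i5  mul.MUL  -- RAW r4
[5] i6  sub.ALU  -- RAW r5
[6] i7+i8  sll.ALU/ld.MEM  -- dual
[7] i9  and.ALU  -- tail

PAIRS = 2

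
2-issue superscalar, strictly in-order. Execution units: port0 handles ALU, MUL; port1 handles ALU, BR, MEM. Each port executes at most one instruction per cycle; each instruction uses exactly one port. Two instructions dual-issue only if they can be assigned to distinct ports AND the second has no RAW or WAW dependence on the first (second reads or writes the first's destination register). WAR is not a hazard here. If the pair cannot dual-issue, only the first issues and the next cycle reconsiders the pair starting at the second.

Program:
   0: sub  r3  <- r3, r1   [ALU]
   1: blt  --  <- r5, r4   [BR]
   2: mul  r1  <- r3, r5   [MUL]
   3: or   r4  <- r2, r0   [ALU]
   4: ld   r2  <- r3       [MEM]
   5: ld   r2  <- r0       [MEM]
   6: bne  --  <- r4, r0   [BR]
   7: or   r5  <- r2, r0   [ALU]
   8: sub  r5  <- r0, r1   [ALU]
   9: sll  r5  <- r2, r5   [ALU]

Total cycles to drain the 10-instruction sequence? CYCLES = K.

[0] i0/i1  sub.ALU+blt.BR  -- pair
[1] i2/i3  mul.MUL+or.ALU  -- pair
[2] i4  ld.MEM  -- no-port MEM/MEM
[3] i5  ld.MEM  -- no-port MEM/BR
[4] i6/i7  bne.BR+or.ALU  -- pair
[5] i8  sub.ALU  -- RAW+WAW r5
[6] i9  sll.ALU  -- tail

CYCLES = 7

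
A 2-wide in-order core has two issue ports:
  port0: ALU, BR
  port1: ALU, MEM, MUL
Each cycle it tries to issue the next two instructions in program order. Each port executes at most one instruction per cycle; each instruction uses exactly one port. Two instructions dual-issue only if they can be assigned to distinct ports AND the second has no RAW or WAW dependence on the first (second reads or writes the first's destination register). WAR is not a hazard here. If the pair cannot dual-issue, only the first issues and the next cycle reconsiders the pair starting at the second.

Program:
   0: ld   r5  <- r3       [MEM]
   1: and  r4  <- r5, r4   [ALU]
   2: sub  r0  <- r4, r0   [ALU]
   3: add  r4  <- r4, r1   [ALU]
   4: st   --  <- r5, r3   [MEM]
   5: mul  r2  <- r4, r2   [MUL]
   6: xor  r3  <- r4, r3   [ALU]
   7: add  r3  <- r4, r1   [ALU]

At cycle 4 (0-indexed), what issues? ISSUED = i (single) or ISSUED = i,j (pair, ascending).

  cy0 -> i0 (ld.MEM) RAW r5
  cy1 -> i1 (and.ALU) RAW r4
  cy2 -> i2,i3 (sub.ALU/add.ALU) 2-wide
  cy3 -> i4 (st.MEM) no-port MEM/MUL
  cy4 -> i5,i6 (mul.MUL/xor.ALU) 2-wide
  cy5 -> i7 (add.ALU) tail

ISSUED = 5,6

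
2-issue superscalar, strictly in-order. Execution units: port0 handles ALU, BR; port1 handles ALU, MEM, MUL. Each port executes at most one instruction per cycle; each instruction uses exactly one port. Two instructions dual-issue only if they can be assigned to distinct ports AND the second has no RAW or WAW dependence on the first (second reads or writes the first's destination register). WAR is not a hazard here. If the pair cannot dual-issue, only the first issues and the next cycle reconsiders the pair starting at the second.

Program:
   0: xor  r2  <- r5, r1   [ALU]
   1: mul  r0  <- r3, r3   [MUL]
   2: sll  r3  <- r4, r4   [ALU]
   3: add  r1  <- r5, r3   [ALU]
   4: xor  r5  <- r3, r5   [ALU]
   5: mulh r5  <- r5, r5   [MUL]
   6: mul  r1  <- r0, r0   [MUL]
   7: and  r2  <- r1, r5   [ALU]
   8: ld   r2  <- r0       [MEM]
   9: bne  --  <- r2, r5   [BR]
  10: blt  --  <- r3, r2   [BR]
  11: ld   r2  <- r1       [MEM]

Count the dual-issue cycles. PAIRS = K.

  cy0 -> i0/i1 (xor mul) dual
  cy1 -> i2 (sll) RAW r3
  cy2 -> i3/i4 (add xor) dual
  cy3 -> i5 (mulh) no-port MUL/MUL
  cy4 -> i6 (mul) RAW r1
  cy5 -> i7 (and) WAW r2
  cy6 -> i8 (ld) RAW r2
  cy7 -> i9 (bne) no-port BR/BR
  cy8 -> i10/i11 (blt ld) dual

PAIRS = 3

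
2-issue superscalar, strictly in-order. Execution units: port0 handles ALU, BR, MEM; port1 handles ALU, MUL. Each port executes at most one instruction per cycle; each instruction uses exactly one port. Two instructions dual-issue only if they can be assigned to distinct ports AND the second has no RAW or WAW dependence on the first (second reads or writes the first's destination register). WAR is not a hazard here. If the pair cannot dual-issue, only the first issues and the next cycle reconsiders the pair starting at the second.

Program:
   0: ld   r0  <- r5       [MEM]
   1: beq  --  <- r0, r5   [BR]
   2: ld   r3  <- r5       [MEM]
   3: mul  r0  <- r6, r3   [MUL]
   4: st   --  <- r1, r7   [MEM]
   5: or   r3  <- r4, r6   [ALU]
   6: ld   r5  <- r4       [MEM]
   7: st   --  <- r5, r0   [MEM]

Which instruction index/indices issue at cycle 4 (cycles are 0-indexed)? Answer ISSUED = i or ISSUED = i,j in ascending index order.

ISSUED = 5,6

t=0 i0:ld.MEM ; no-port MEM/BR
t=1 i1:beq.BR ; no-port BR/MEM
t=2 i2:ld.MEM ; RAW r3
t=3 i3/i4:mul.MUL;st.MEM ; pair
t=4 i5/i6:or.ALU;ld.MEM ; pair
t=5 i7:st.MEM ; tail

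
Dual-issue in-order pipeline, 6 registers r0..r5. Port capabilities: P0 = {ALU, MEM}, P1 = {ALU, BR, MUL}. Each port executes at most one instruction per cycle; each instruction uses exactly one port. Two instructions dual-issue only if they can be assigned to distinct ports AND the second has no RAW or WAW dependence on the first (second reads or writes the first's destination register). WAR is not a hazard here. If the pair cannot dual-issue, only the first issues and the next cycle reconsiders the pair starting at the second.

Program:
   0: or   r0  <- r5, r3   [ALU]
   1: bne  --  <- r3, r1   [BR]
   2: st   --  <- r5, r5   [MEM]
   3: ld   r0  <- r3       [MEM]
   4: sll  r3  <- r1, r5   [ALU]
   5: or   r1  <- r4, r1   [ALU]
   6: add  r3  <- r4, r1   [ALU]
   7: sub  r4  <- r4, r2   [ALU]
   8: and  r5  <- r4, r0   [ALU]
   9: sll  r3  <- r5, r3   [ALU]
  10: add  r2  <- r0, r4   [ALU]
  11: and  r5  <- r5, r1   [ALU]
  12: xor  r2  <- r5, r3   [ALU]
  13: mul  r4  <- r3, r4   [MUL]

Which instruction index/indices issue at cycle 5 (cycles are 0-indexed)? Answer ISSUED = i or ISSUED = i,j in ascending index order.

ISSUED = 8

t=0 i0/i1:or+bne ; 2-wide
t=1 i2:st ; no-port MEM/MEM
t=2 i3/i4:ld+sll ; 2-wide
t=3 i5:or ; RAW r1
t=4 i6/i7:add+sub ; 2-wide
t=5 i8:and ; RAW r5
t=6 i9/i10:sll+add ; 2-wide
t=7 i11:and ; RAW r5
t=8 i12/i13:xor+mul ; 2-wide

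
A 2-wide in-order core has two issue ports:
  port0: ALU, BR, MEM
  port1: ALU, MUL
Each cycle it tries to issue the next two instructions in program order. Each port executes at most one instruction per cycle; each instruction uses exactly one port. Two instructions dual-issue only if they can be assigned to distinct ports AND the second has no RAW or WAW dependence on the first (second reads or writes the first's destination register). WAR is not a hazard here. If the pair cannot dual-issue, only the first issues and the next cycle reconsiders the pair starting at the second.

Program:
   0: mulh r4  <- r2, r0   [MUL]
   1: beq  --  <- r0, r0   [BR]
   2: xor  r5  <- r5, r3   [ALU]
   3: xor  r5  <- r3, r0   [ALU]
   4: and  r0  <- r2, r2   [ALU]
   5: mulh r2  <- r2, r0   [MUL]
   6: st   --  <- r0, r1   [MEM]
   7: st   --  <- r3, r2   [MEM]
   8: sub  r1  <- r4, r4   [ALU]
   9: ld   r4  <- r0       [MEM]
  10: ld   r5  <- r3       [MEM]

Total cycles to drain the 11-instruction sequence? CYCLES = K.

CYCLES = 7

#0 head=0: mulh;beq i0,i1 pair
#1 head=2: xor i2 WAW r5
#2 head=3: xor;and i3,i4 pair
#3 head=5: mulh;st i5,i6 pair
#4 head=7: st;sub i7,i8 pair
#5 head=9: ld i9 no-port MEM/MEM
#6 head=10: ld i10 tail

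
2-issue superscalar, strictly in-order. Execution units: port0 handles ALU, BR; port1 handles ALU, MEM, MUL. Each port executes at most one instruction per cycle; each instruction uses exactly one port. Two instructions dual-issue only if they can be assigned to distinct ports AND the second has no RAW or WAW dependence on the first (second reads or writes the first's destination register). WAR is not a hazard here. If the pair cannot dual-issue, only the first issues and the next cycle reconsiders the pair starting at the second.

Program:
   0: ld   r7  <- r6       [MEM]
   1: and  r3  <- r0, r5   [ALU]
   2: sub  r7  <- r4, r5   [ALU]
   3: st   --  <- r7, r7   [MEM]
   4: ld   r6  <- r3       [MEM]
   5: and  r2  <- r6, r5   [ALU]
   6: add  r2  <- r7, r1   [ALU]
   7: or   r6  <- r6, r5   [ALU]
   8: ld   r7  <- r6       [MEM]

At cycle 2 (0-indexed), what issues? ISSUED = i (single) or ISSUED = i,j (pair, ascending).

ISSUED = 3

#0 head=0: ld+and i0/i1 dual
#1 head=2: sub i2 RAW r7
#2 head=3: st i3 no-port MEM/MEM
#3 head=4: ld i4 RAW r6
#4 head=5: and i5 WAW r2
#5 head=6: add+or i6/i7 dual
#6 head=8: ld i8 tail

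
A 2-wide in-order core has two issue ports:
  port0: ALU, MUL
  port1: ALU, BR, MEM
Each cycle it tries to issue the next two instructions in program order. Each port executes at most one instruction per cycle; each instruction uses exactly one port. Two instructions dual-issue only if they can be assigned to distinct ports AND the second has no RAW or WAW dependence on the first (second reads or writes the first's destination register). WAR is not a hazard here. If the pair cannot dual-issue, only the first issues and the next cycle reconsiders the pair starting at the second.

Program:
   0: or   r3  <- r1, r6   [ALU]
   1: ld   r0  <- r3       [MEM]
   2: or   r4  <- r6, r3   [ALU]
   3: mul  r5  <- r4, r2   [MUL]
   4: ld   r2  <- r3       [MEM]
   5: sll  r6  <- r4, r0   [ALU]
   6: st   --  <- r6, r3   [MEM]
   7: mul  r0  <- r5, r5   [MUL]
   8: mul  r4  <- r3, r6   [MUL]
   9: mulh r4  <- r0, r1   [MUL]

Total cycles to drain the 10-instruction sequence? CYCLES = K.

CYCLES = 7

c0: i0 or.ALU  RAW r3
c1: i1,i2 ld.MEM/or.ALU  2-wide
c2: i3,i4 mul.MUL/ld.MEM  2-wide
c3: i5 sll.ALU  RAW r6
c4: i6,i7 st.MEM/mul.MUL  2-wide
c5: i8 mul.MUL  no-port MUL/MUL
c6: i9 mulh.MUL  tail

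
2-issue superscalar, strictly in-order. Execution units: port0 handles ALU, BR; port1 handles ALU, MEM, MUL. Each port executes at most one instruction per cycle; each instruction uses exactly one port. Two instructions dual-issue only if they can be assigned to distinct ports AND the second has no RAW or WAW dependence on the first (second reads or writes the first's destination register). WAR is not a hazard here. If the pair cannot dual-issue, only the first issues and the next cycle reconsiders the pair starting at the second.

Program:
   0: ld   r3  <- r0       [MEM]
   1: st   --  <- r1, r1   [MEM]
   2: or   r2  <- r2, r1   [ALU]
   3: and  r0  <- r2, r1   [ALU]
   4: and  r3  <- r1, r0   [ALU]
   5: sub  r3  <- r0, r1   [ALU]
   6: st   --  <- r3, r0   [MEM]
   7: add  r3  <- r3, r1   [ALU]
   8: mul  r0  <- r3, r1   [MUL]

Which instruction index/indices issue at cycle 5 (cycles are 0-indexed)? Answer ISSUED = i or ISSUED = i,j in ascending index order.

ISSUED = 6,7

t=0 i0:ld ; no-port MEM/MEM
t=1 i1/i2:st or ; 2-wide
t=2 i3:and ; RAW r0
t=3 i4:and ; WAW r3
t=4 i5:sub ; RAW r3
t=5 i6/i7:st add ; 2-wide
t=6 i8:mul ; tail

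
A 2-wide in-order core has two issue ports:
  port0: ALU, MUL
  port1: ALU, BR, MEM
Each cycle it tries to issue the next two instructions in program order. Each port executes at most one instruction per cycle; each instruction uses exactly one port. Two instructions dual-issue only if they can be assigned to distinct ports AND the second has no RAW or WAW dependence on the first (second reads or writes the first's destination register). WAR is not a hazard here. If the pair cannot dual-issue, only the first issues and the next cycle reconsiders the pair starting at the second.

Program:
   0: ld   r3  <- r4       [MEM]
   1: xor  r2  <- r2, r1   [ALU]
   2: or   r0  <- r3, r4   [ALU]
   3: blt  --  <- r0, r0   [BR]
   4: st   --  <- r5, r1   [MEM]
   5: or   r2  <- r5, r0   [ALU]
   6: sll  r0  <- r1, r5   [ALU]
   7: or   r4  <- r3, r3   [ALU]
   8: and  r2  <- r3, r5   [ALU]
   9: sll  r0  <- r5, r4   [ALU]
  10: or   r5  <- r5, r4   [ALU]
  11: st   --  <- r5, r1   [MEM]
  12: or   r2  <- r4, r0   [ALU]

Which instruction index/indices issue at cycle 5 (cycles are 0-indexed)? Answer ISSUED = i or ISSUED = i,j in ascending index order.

ISSUED = 8,9

0. ld.MEM+xor.ALU @i0+i1  | pair
1. or.ALU @i2  | RAW r0
2. blt.BR @i3  | no-port BR/MEM
3. st.MEM+or.ALU @i4+i5  | pair
4. sll.ALU+or.ALU @i6+i7  | pair
5. and.ALU+sll.ALU @i8+i9  | pair
6. or.ALU @i10  | RAW r5
7. st.MEM+or.ALU @i11+i12  | pair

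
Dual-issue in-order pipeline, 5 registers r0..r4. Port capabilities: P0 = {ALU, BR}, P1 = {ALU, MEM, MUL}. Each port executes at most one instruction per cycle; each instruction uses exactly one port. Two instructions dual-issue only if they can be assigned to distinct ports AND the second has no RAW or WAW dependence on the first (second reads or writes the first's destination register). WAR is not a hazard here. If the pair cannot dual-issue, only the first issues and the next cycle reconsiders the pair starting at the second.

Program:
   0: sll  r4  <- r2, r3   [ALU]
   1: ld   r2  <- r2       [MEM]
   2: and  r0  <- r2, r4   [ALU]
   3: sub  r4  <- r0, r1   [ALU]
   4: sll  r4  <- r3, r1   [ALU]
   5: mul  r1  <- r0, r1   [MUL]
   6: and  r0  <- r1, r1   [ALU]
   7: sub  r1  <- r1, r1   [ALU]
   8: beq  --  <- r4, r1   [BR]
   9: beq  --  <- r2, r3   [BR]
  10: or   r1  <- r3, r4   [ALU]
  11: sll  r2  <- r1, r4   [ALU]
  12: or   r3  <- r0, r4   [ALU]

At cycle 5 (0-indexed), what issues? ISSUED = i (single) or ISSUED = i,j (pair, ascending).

ISSUED = 8

[0] i0/i1  sll.ALU+ld.MEM  -- pair
[1] i2  and.ALU  -- RAW r0
[2] i3  sub.ALU  -- WAW r4
[3] i4/i5  sll.ALU+mul.MUL  -- pair
[4] i6/i7  and.ALU+sub.ALU  -- pair
[5] i8  beq.BR  -- no-port BR/BR
[6] i9/i10  beq.BR+or.ALU  -- pair
[7] i11/i12  sll.ALU+or.ALU  -- pair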